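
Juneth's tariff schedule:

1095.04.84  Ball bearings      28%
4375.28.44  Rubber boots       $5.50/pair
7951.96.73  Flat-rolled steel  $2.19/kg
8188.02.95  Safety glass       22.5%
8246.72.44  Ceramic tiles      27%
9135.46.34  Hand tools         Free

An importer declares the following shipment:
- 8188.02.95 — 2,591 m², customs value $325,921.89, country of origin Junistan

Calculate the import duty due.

Line 1 (8188.02.95, Junistan, 2,591 m², $325,921.89):
Base rate for 8188.02.95 is 22.5%.
Duty = $325,921.89 × 22.5% = $73,332.43.

$73,332.43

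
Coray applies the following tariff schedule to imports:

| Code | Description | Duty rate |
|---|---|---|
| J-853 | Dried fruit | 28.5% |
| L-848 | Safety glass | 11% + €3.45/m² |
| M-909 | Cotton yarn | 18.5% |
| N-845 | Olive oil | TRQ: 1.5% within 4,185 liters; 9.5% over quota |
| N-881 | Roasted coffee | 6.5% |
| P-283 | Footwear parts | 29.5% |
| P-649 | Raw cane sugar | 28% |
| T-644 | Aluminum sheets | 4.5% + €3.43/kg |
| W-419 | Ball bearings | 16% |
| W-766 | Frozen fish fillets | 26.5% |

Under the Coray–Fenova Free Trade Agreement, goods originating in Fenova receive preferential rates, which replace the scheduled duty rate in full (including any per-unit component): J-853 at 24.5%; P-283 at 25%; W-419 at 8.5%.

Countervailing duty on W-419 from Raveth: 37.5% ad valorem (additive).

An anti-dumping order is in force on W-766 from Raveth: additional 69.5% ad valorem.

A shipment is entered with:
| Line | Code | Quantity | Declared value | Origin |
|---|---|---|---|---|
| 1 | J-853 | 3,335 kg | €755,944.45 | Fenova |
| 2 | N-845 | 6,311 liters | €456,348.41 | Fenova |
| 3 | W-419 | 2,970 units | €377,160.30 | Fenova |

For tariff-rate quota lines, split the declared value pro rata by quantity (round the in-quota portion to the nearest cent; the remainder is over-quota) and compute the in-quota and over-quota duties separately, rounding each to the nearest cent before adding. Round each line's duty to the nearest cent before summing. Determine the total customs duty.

Line 1 (J-853, Fenova, 3,335 kg, €755,944.45):
Base rate for J-853 is 28.5%.
Origin Fenova qualifies under the Coray–Fenova agreement and J-853 is covered: preferential rate 24.5% applies instead.
Duty = €755,944.45 × 24.5% = €185,206.39.
Line 2 (N-845, Fenova, 6,311 liters, €456,348.41):
Code N-845 is under a tariff-rate quota (threshold 4,185 liters). In-quota: 4,185 liters at 1.5%; over-quota: 2,126 liters at 9.5%.
Pro-rata value split: in-quota = €456,348.41 × 4,185/6,311 = €302,617.35; over-quota = €456,348.41 − €302,617.35 = €153,731.06.
In-quota duty = €302,617.35 × 1.5% = €4,539.26. Over-quota duty = €153,731.06 × 9.5% = €14,604.45.
Line duty = €4,539.26 + €14,604.45 = €19,143.71.
Line 3 (W-419, Fenova, 2,970 units, €377,160.30):
Base rate for W-419 is 16%.
Origin Fenova qualifies under the Coray–Fenova agreement and W-419 is covered: preferential rate 8.5% applies instead.
The additional-duty order on W-419 targets Raveth, not Fenova; it does not apply.
Duty = €377,160.30 × 8.5% = €32,058.63.
Total = €185,206.39 + €19,143.71 + €32,058.63 = €236,408.73.

€236,408.73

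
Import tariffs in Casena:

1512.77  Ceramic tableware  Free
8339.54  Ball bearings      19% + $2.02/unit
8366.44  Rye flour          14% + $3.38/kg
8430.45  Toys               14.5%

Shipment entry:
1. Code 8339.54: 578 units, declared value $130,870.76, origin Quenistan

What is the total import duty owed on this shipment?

Line 1 (8339.54, Quenistan, 578 units, $130,870.76):
Base rate for 8339.54 is 19% + $2.02/unit.
Duty = $130,870.76 × 19% + 578 × $2.02 = $26,033.00.

$26,033.00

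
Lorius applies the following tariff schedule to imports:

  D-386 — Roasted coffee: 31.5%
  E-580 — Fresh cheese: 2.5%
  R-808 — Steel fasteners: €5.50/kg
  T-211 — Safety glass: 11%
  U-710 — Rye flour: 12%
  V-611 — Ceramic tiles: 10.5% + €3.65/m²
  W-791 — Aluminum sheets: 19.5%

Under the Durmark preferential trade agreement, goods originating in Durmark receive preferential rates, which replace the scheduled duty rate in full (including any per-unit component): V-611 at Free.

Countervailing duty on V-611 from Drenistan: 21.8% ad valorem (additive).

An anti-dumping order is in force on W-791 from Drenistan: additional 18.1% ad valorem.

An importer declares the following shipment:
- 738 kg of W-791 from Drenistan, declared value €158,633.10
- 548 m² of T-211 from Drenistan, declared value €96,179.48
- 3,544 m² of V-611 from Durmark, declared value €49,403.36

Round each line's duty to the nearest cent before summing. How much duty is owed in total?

€70,225.79

Line 1 (W-791, Drenistan, 738 kg, €158,633.10):
Base rate for W-791 is 19.5%.
Additional duty on W-791 from Drenistan: +18.1%. Applied ad valorem rate: 19.5% + 18.1% = 37.6%.
Duty = €158,633.10 × 37.6% = €59,646.05.
Line 2 (T-211, Drenistan, 548 m², €96,179.48):
Base rate for T-211 is 11%.
Duty = €96,179.48 × 11% = €10,579.74.
Line 3 (V-611, Durmark, 3,544 m², €49,403.36):
Base rate for V-611 is 10.5% + €3.65/m².
Origin Durmark qualifies under the Lorius–Durmark agreement and V-611 is covered: preferential rate Free applies instead.
The additional-duty order on V-611 targets Drenistan, not Durmark; it does not apply.
Duty = €49,403.36 × 0% = €0.00.
Total = €59,646.05 + €10,579.74 + €0.00 = €70,225.79.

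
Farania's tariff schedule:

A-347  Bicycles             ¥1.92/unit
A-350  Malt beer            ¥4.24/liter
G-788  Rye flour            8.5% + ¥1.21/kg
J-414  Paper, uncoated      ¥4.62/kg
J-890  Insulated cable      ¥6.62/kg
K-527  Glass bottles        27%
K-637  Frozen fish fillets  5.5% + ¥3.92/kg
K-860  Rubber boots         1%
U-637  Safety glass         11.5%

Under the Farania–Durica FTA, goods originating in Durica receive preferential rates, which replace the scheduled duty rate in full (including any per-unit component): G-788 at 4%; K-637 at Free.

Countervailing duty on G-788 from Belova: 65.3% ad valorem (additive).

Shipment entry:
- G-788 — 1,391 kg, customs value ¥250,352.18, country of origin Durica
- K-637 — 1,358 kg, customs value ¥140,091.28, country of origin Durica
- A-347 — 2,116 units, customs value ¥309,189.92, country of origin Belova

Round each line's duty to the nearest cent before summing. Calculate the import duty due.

¥14,076.81

Line 1 (G-788, Durica, 1,391 kg, ¥250,352.18):
Base rate for G-788 is 8.5% + ¥1.21/kg.
Origin Durica qualifies under the Farania–Durica agreement and G-788 is covered: preferential rate 4% applies instead.
The additional-duty order on G-788 targets Belova, not Durica; it does not apply.
Duty = ¥250,352.18 × 4% = ¥10,014.09.
Line 2 (K-637, Durica, 1,358 kg, ¥140,091.28):
Base rate for K-637 is 5.5% + ¥3.92/kg.
Origin Durica qualifies under the Farania–Durica agreement and K-637 is covered: preferential rate Free applies instead.
Duty = ¥140,091.28 × 0% = ¥0.00.
Line 3 (A-347, Belova, 2,116 units, ¥309,189.92):
Base rate for A-347 is ¥1.92/unit.
Duty = 2,116 × ¥1.92 = ¥4,062.72.
Total = ¥10,014.09 + ¥0.00 + ¥4,062.72 = ¥14,076.81.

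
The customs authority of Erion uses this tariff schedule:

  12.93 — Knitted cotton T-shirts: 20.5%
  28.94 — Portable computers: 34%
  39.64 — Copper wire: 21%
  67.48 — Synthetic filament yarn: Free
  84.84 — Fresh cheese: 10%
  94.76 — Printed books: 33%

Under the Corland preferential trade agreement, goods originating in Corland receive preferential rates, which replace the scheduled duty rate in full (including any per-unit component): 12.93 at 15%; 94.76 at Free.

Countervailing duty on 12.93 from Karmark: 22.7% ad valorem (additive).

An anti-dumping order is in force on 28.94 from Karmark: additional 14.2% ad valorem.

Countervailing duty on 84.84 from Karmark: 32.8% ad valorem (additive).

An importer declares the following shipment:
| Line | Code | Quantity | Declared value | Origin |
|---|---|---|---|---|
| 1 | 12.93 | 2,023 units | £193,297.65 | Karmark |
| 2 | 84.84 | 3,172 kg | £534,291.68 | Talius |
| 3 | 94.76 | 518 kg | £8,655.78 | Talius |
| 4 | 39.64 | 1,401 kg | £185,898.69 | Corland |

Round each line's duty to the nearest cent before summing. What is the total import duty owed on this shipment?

Line 1 (12.93, Karmark, 2,023 units, £193,297.65):
Base rate for 12.93 is 20.5%.
12.93 has an FTA preferential rate, but origin Karmark is not Corland; base rate stands.
Additional duty on 12.93 from Karmark: +22.7%. Applied ad valorem rate: 20.5% + 22.7% = 43.2%.
Duty = £193,297.65 × 43.2% = £83,504.58.
Line 2 (84.84, Talius, 3,172 kg, £534,291.68):
Base rate for 84.84 is 10%.
The additional-duty order on 84.84 targets Karmark, not Talius; it does not apply.
Duty = £534,291.68 × 10% = £53,429.17.
Line 3 (94.76, Talius, 518 kg, £8,655.78):
Base rate for 94.76 is 33%.
94.76 has an FTA preferential rate, but origin Talius is not Corland; base rate stands.
Duty = £8,655.78 × 33% = £2,856.41.
Line 4 (39.64, Corland, 1,401 kg, £185,898.69):
Base rate for 39.64 is 21%.
Origin Corland is the FTA partner but 39.64 is not on the preference list; base rate stands.
Duty = £185,898.69 × 21% = £39,038.72.
Total = £83,504.58 + £53,429.17 + £2,856.41 + £39,038.72 = £178,828.88.

£178,828.88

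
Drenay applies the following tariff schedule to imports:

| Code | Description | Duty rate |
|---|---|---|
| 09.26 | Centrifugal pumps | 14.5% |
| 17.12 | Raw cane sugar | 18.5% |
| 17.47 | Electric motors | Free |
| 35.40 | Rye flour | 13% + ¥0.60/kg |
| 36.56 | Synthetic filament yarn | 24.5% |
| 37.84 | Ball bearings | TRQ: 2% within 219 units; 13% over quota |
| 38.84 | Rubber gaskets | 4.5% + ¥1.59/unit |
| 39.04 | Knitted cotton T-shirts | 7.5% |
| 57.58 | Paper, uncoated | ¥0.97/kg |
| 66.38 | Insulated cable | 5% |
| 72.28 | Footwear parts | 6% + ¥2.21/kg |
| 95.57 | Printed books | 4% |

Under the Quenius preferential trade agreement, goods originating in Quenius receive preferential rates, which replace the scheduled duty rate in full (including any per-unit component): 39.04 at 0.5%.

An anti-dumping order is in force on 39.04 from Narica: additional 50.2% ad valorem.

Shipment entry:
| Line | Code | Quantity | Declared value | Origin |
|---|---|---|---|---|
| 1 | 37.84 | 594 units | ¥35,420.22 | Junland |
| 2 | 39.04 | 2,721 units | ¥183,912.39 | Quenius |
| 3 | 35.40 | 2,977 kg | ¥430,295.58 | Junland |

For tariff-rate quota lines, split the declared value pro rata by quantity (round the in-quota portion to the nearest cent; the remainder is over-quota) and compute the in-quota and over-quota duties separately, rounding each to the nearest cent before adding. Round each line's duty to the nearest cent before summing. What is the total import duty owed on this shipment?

¥61,812.33

Line 1 (37.84, Junland, 594 units, ¥35,420.22):
Code 37.84 is under a tariff-rate quota (threshold 219 units). In-quota: 219 units at 2%; over-quota: 375 units at 13%.
Pro-rata value split: in-quota = ¥35,420.22 × 219/594 = ¥13,058.97; over-quota = ¥35,420.22 − ¥13,058.97 = ¥22,361.25.
In-quota duty = ¥13,058.97 × 2% = ¥261.18. Over-quota duty = ¥22,361.25 × 13% = ¥2,906.96.
Line duty = ¥261.18 + ¥2,906.96 = ¥3,168.14.
Line 2 (39.04, Quenius, 2,721 units, ¥183,912.39):
Base rate for 39.04 is 7.5%.
Origin Quenius qualifies under the Drenay–Quenius agreement and 39.04 is covered: preferential rate 0.5% applies instead.
The additional-duty order on 39.04 targets Narica, not Quenius; it does not apply.
Duty = ¥183,912.39 × 0.5% = ¥919.56.
Line 3 (35.40, Junland, 2,977 kg, ¥430,295.58):
Base rate for 35.40 is 13% + ¥0.60/kg.
Duty = ¥430,295.58 × 13% + 2,977 × ¥0.60 = ¥57,724.63.
Total = ¥3,168.14 + ¥919.56 + ¥57,724.63 = ¥61,812.33.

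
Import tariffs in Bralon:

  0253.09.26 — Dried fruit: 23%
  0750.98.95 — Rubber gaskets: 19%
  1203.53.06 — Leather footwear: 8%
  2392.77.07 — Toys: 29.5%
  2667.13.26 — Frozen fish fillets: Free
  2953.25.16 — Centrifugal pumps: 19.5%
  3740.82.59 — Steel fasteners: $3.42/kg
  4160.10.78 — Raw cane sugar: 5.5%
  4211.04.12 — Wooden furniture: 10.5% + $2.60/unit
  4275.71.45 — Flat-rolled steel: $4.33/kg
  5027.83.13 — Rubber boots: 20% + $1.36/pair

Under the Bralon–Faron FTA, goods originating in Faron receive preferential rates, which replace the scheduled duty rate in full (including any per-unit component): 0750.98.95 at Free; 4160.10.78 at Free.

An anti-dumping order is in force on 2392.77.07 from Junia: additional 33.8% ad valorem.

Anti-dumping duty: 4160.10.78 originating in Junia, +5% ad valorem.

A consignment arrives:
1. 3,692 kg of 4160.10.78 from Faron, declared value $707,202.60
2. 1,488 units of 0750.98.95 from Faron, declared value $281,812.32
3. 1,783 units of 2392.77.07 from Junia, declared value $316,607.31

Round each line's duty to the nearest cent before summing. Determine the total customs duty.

Line 1 (4160.10.78, Faron, 3,692 kg, $707,202.60):
Base rate for 4160.10.78 is 5.5%.
Origin Faron qualifies under the Bralon–Faron agreement and 4160.10.78 is covered: preferential rate Free applies instead.
The additional-duty order on 4160.10.78 targets Junia, not Faron; it does not apply.
Duty = $707,202.60 × 0% = $0.00.
Line 2 (0750.98.95, Faron, 1,488 units, $281,812.32):
Base rate for 0750.98.95 is 19%.
Origin Faron qualifies under the Bralon–Faron agreement and 0750.98.95 is covered: preferential rate Free applies instead.
Duty = $281,812.32 × 0% = $0.00.
Line 3 (2392.77.07, Junia, 1,783 units, $316,607.31):
Base rate for 2392.77.07 is 29.5%.
Additional duty on 2392.77.07 from Junia: +33.8%. Applied ad valorem rate: 29.5% + 33.8% = 63.3%.
Duty = $316,607.31 × 63.3% = $200,412.43.
Total = $0.00 + $0.00 + $200,412.43 = $200,412.43.

$200,412.43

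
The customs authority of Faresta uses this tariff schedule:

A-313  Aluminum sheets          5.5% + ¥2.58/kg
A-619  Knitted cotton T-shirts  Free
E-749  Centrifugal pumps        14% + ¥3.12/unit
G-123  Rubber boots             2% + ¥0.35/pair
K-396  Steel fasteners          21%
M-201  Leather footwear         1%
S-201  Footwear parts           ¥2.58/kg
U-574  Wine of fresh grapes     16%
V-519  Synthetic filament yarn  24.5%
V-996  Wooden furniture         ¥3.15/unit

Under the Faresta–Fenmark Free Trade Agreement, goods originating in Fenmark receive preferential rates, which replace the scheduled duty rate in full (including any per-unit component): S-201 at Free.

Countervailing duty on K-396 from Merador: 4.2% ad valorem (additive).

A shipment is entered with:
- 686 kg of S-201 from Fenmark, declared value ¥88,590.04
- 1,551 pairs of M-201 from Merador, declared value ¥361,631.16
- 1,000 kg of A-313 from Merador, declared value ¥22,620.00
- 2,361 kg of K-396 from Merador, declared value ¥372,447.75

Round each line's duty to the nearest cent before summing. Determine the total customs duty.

Line 1 (S-201, Fenmark, 686 kg, ¥88,590.04):
Base rate for S-201 is ¥2.58/kg.
Origin Fenmark qualifies under the Faresta–Fenmark agreement and S-201 is covered: preferential rate Free applies instead.
Duty = ¥88,590.04 × 0% = ¥0.00.
Line 2 (M-201, Merador, 1,551 pairs, ¥361,631.16):
Base rate for M-201 is 1%.
Duty = ¥361,631.16 × 1% = ¥3,616.31.
Line 3 (A-313, Merador, 1,000 kg, ¥22,620.00):
Base rate for A-313 is 5.5% + ¥2.58/kg.
Duty = ¥22,620.00 × 5.5% + 1,000 × ¥2.58 = ¥3,824.10.
Line 4 (K-396, Merador, 2,361 kg, ¥372,447.75):
Base rate for K-396 is 21%.
Additional duty on K-396 from Merador: +4.2%. Applied ad valorem rate: 21% + 4.2% = 25.2%.
Duty = ¥372,447.75 × 25.2% = ¥93,856.83.
Total = ¥0.00 + ¥3,616.31 + ¥3,824.10 + ¥93,856.83 = ¥101,297.24.

¥101,297.24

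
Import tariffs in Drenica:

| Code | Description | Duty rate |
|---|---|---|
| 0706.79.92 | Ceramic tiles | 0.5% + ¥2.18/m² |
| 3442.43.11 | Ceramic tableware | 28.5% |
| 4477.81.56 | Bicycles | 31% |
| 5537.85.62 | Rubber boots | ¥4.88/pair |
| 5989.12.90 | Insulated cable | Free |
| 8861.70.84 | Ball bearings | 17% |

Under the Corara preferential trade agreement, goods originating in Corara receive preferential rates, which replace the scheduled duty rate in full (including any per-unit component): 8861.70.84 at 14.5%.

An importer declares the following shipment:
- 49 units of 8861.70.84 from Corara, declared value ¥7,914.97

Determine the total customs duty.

Line 1 (8861.70.84, Corara, 49 units, ¥7,914.97):
Base rate for 8861.70.84 is 17%.
Origin Corara qualifies under the Drenica–Corara agreement and 8861.70.84 is covered: preferential rate 14.5% applies instead.
Duty = ¥7,914.97 × 14.5% = ¥1,147.67.

¥1,147.67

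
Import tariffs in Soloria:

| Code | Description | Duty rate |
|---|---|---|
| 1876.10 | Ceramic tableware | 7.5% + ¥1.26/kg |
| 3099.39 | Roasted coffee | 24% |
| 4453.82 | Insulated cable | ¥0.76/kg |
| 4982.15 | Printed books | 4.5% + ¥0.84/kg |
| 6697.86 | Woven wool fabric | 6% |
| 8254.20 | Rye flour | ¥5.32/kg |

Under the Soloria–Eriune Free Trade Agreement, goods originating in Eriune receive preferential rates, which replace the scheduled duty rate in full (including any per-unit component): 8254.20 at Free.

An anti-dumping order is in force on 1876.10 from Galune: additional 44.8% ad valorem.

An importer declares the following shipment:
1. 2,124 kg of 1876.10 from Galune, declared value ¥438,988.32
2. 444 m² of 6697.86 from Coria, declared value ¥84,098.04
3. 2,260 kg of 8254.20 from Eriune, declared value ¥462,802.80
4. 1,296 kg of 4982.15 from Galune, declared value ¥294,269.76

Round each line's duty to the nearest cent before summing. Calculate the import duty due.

¥251,643.79

Line 1 (1876.10, Galune, 2,124 kg, ¥438,988.32):
Base rate for 1876.10 is 7.5% + ¥1.26/kg.
Additional duty on 1876.10 from Galune: +44.8%. Applied ad valorem rate: 7.5% + 44.8% = 52.3%.
Duty = ¥438,988.32 × 52.3% + 2,124 × ¥1.26 = ¥232,267.13.
Line 2 (6697.86, Coria, 444 m², ¥84,098.04):
Base rate for 6697.86 is 6%.
Duty = ¥84,098.04 × 6% = ¥5,045.88.
Line 3 (8254.20, Eriune, 2,260 kg, ¥462,802.80):
Base rate for 8254.20 is ¥5.32/kg.
Origin Eriune qualifies under the Soloria–Eriune agreement and 8254.20 is covered: preferential rate Free applies instead.
Duty = ¥462,802.80 × 0% = ¥0.00.
Line 4 (4982.15, Galune, 1,296 kg, ¥294,269.76):
Base rate for 4982.15 is 4.5% + ¥0.84/kg.
Duty = ¥294,269.76 × 4.5% + 1,296 × ¥0.84 = ¥14,330.78.
Total = ¥232,267.13 + ¥5,045.88 + ¥0.00 + ¥14,330.78 = ¥251,643.79.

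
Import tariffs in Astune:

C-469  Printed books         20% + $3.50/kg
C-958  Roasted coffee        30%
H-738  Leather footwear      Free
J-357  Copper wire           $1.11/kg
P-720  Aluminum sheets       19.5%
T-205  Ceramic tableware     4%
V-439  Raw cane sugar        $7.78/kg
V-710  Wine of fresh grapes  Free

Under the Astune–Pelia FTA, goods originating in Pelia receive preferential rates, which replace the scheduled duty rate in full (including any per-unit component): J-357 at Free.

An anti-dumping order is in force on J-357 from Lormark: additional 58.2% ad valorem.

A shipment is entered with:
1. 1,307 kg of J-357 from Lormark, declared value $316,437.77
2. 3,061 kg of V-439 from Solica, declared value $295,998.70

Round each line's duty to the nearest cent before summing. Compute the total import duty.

Line 1 (J-357, Lormark, 1,307 kg, $316,437.77):
Base rate for J-357 is $1.11/kg.
J-357 has an FTA preferential rate, but origin Lormark is not Pelia; base rate stands.
Additional duty on J-357 from Lormark: +58.2% ad valorem. Applied ad valorem rate = 58.2%.
Duty = $316,437.77 × 58.2% + 1,307 × $1.11 = $185,617.55.
Line 2 (V-439, Solica, 3,061 kg, $295,998.70):
Base rate for V-439 is $7.78/kg.
Duty = 3,061 × $7.78 = $23,814.58.
Total = $185,617.55 + $23,814.58 = $209,432.13.

$209,432.13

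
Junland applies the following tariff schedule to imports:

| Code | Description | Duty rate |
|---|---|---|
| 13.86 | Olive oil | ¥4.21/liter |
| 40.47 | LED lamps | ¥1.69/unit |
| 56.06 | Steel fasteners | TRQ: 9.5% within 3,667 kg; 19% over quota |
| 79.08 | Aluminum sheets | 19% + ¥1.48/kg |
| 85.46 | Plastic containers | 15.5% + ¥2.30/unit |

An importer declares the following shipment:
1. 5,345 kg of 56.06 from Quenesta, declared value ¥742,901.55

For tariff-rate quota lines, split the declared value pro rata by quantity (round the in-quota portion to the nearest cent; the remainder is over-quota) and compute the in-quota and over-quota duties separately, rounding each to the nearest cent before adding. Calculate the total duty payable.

¥92,732.04

Line 1 (56.06, Quenesta, 5,345 kg, ¥742,901.55):
Code 56.06 is under a tariff-rate quota (threshold 3,667 kg). In-quota: 3,667 kg at 9.5%; over-quota: 1,678 kg at 19%.
Pro-rata value split: in-quota = ¥742,901.55 × 3,667/5,345 = ¥509,676.33; over-quota = ¥742,901.55 − ¥509,676.33 = ¥233,225.22.
In-quota duty = ¥509,676.33 × 9.5% = ¥48,419.25. Over-quota duty = ¥233,225.22 × 19% = ¥44,312.79.
Line duty = ¥48,419.25 + ¥44,312.79 = ¥92,732.04.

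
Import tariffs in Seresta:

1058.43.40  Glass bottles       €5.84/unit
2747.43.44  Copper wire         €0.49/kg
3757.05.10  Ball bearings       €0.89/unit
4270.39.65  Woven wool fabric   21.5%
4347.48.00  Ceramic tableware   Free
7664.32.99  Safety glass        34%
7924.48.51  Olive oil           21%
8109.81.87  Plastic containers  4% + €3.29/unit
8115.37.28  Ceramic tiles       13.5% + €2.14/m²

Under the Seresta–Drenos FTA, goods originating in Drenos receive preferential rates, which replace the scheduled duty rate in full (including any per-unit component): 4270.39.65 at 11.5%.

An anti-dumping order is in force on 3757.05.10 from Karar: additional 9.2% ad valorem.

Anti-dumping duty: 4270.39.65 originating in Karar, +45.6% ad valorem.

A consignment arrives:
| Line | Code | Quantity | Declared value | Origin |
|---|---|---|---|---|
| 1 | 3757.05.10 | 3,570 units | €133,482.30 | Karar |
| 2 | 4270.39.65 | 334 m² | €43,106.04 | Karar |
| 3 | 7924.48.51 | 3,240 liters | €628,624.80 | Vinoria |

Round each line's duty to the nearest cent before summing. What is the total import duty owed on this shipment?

Line 1 (3757.05.10, Karar, 3,570 units, €133,482.30):
Base rate for 3757.05.10 is €0.89/unit.
Additional duty on 3757.05.10 from Karar: +9.2% ad valorem. Applied ad valorem rate = 9.2%.
Duty = €133,482.30 × 9.2% + 3,570 × €0.89 = €15,457.67.
Line 2 (4270.39.65, Karar, 334 m², €43,106.04):
Base rate for 4270.39.65 is 21.5%.
4270.39.65 has an FTA preferential rate, but origin Karar is not Drenos; base rate stands.
Additional duty on 4270.39.65 from Karar: +45.6%. Applied ad valorem rate: 21.5% + 45.6% = 67.1%.
Duty = €43,106.04 × 67.1% = €28,924.15.
Line 3 (7924.48.51, Vinoria, 3,240 liters, €628,624.80):
Base rate for 7924.48.51 is 21%.
Duty = €628,624.80 × 21% = €132,011.21.
Total = €15,457.67 + €28,924.15 + €132,011.21 = €176,393.03.

€176,393.03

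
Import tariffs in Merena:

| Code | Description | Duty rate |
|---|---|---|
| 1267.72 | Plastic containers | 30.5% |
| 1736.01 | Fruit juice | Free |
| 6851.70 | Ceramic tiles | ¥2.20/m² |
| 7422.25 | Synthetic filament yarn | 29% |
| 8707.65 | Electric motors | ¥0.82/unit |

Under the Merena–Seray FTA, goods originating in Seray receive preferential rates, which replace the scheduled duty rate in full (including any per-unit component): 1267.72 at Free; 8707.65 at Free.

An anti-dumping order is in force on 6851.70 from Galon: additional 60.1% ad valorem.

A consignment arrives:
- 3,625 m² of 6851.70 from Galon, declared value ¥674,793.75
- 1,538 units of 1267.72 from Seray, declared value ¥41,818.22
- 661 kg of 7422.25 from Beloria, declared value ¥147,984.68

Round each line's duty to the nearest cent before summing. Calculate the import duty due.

Line 1 (6851.70, Galon, 3,625 m², ¥674,793.75):
Base rate for 6851.70 is ¥2.20/m².
Additional duty on 6851.70 from Galon: +60.1% ad valorem. Applied ad valorem rate = 60.1%.
Duty = ¥674,793.75 × 60.1% + 3,625 × ¥2.20 = ¥413,526.04.
Line 2 (1267.72, Seray, 1,538 units, ¥41,818.22):
Base rate for 1267.72 is 30.5%.
Origin Seray qualifies under the Merena–Seray agreement and 1267.72 is covered: preferential rate Free applies instead.
Duty = ¥41,818.22 × 0% = ¥0.00.
Line 3 (7422.25, Beloria, 661 kg, ¥147,984.68):
Base rate for 7422.25 is 29%.
Duty = ¥147,984.68 × 29% = ¥42,915.56.
Total = ¥413,526.04 + ¥0.00 + ¥42,915.56 = ¥456,441.60.

¥456,441.60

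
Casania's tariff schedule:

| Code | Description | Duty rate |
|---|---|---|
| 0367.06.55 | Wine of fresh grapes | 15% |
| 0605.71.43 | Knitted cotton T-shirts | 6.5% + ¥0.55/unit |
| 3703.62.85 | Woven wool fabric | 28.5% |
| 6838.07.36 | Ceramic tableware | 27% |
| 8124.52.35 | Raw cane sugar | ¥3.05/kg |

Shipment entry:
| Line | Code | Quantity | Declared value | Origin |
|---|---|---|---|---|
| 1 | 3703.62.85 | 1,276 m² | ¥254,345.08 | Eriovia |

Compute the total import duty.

¥72,488.35

Line 1 (3703.62.85, Eriovia, 1,276 m², ¥254,345.08):
Base rate for 3703.62.85 is 28.5%.
Duty = ¥254,345.08 × 28.5% = ¥72,488.35.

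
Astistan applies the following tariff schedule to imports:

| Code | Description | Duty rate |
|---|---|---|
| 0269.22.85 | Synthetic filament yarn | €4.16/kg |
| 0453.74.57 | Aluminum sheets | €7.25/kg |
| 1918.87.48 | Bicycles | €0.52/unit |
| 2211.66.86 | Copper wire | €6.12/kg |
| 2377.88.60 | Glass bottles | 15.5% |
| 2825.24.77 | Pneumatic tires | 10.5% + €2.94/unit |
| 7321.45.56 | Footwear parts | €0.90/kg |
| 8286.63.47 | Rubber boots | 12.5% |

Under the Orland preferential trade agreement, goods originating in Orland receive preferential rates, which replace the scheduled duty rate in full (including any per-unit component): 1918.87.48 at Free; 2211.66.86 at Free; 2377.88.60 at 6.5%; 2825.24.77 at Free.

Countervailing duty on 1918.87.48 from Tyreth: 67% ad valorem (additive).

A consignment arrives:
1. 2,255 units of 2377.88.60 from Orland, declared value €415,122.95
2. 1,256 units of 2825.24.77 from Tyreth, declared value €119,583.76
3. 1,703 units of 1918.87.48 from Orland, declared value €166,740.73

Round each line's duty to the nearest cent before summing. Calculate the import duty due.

€43,231.92

Line 1 (2377.88.60, Orland, 2,255 units, €415,122.95):
Base rate for 2377.88.60 is 15.5%.
Origin Orland qualifies under the Astistan–Orland agreement and 2377.88.60 is covered: preferential rate 6.5% applies instead.
Duty = €415,122.95 × 6.5% = €26,982.99.
Line 2 (2825.24.77, Tyreth, 1,256 units, €119,583.76):
Base rate for 2825.24.77 is 10.5% + €2.94/unit.
2825.24.77 has an FTA preferential rate, but origin Tyreth is not Orland; base rate stands.
Duty = €119,583.76 × 10.5% + 1,256 × €2.94 = €16,248.93.
Line 3 (1918.87.48, Orland, 1,703 units, €166,740.73):
Base rate for 1918.87.48 is €0.52/unit.
Origin Orland qualifies under the Astistan–Orland agreement and 1918.87.48 is covered: preferential rate Free applies instead.
The additional-duty order on 1918.87.48 targets Tyreth, not Orland; it does not apply.
Duty = €166,740.73 × 0% = €0.00.
Total = €26,982.99 + €16,248.93 + €0.00 = €43,231.92.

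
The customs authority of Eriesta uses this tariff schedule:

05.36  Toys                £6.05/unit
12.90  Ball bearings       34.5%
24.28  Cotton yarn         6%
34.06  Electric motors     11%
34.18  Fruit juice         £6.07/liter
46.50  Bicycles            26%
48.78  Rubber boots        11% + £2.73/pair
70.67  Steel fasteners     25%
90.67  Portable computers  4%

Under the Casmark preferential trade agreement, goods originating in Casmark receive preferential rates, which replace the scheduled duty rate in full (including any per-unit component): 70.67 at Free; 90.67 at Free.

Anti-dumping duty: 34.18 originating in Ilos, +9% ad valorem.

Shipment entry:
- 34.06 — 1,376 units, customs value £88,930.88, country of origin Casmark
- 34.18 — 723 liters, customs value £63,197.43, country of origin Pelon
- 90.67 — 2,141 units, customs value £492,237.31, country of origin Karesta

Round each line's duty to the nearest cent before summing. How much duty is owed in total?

£33,860.50

Line 1 (34.06, Casmark, 1,376 units, £88,930.88):
Base rate for 34.06 is 11%.
Origin Casmark is the FTA partner but 34.06 is not on the preference list; base rate stands.
Duty = £88,930.88 × 11% = £9,782.40.
Line 2 (34.18, Pelon, 723 liters, £63,197.43):
Base rate for 34.18 is £6.07/liter.
The additional-duty order on 34.18 targets Ilos, not Pelon; it does not apply.
Duty = 723 × £6.07 = £4,388.61.
Line 3 (90.67, Karesta, 2,141 units, £492,237.31):
Base rate for 90.67 is 4%.
90.67 has an FTA preferential rate, but origin Karesta is not Casmark; base rate stands.
Duty = £492,237.31 × 4% = £19,689.49.
Total = £9,782.40 + £4,388.61 + £19,689.49 = £33,860.50.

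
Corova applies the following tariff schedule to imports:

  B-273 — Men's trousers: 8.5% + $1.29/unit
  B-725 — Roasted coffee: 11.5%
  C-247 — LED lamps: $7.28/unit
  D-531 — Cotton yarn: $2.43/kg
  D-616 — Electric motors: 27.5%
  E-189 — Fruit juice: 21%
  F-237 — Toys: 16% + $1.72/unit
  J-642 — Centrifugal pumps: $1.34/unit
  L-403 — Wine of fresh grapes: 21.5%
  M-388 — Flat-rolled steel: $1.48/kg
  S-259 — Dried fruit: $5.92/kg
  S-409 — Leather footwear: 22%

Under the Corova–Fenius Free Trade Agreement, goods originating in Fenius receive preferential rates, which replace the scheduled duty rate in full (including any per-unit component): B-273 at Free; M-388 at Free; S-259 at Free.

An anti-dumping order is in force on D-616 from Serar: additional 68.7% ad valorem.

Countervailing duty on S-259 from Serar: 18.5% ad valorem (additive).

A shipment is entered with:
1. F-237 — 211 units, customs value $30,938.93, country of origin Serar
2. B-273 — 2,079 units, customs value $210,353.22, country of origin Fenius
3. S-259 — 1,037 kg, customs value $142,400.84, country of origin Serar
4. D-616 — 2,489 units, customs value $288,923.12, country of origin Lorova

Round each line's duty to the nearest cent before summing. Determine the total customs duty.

Line 1 (F-237, Serar, 211 units, $30,938.93):
Base rate for F-237 is 16% + $1.72/unit.
Duty = $30,938.93 × 16% + 211 × $1.72 = $5,313.15.
Line 2 (B-273, Fenius, 2,079 units, $210,353.22):
Base rate for B-273 is 8.5% + $1.29/unit.
Origin Fenius qualifies under the Corova–Fenius agreement and B-273 is covered: preferential rate Free applies instead.
Duty = $210,353.22 × 0% = $0.00.
Line 3 (S-259, Serar, 1,037 kg, $142,400.84):
Base rate for S-259 is $5.92/kg.
S-259 has an FTA preferential rate, but origin Serar is not Fenius; base rate stands.
Additional duty on S-259 from Serar: +18.5% ad valorem. Applied ad valorem rate = 18.5%.
Duty = $142,400.84 × 18.5% + 1,037 × $5.92 = $32,483.20.
Line 4 (D-616, Lorova, 2,489 units, $288,923.12):
Base rate for D-616 is 27.5%.
The additional-duty order on D-616 targets Serar, not Lorova; it does not apply.
Duty = $288,923.12 × 27.5% = $79,453.86.
Total = $5,313.15 + $0.00 + $32,483.20 + $79,453.86 = $117,250.21.

$117,250.21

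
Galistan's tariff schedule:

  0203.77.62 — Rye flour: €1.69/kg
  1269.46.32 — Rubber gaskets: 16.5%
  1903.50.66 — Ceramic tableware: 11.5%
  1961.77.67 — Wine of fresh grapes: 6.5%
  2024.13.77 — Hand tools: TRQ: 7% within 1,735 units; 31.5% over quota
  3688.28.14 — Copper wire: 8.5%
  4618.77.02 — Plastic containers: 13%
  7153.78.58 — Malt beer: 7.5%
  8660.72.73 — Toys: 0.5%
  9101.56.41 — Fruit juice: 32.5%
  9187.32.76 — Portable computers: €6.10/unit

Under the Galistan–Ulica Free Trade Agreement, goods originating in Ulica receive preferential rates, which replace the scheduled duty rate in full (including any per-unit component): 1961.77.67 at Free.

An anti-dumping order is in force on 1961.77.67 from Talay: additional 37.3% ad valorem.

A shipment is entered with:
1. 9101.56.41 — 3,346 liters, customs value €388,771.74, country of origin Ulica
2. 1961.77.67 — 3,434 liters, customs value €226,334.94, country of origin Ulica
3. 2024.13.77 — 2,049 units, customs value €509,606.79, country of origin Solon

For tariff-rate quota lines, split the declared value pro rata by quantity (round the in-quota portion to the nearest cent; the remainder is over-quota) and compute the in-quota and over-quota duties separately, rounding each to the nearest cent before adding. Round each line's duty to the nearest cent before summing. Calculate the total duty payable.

Line 1 (9101.56.41, Ulica, 3,346 liters, €388,771.74):
Base rate for 9101.56.41 is 32.5%.
Origin Ulica is the FTA partner but 9101.56.41 is not on the preference list; base rate stands.
Duty = €388,771.74 × 32.5% = €126,350.82.
Line 2 (1961.77.67, Ulica, 3,434 liters, €226,334.94):
Base rate for 1961.77.67 is 6.5%.
Origin Ulica qualifies under the Galistan–Ulica agreement and 1961.77.67 is covered: preferential rate Free applies instead.
The additional-duty order on 1961.77.67 targets Talay, not Ulica; it does not apply.
Duty = €226,334.94 × 0% = €0.00.
Line 3 (2024.13.77, Solon, 2,049 units, €509,606.79):
Code 2024.13.77 is under a tariff-rate quota (threshold 1,735 units). In-quota: 1,735 units at 7%; over-quota: 314 units at 31.5%.
Pro-rata value split: in-quota = €509,606.79 × 1,735/2,049 = €431,511.85; over-quota = €509,606.79 − €431,511.85 = €78,094.94.
In-quota duty = €431,511.85 × 7% = €30,205.83. Over-quota duty = €78,094.94 × 31.5% = €24,599.91.
Line duty = €30,205.83 + €24,599.91 = €54,805.74.
Total = €126,350.82 + €0.00 + €54,805.74 = €181,156.56.

€181,156.56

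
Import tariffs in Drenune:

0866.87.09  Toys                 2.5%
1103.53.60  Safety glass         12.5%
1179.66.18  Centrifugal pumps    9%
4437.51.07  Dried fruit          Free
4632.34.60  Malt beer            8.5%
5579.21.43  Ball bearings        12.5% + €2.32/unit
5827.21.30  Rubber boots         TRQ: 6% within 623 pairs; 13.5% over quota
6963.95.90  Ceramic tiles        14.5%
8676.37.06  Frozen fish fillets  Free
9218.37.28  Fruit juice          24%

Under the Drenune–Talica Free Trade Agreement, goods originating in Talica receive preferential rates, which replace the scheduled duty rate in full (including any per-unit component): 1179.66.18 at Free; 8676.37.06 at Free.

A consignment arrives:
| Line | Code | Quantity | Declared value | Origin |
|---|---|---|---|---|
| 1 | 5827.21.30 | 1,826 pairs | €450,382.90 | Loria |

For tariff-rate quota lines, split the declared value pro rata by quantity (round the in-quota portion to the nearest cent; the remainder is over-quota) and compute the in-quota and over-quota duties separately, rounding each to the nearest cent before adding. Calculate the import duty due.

Line 1 (5827.21.30, Loria, 1,826 pairs, €450,382.90):
Code 5827.21.30 is under a tariff-rate quota (threshold 623 pairs). In-quota: 623 pairs at 6%; over-quota: 1,203 pairs at 13.5%.
Pro-rata value split: in-quota = €450,382.90 × 623/1,826 = €153,662.95; over-quota = €450,382.90 − €153,662.95 = €296,719.95.
In-quota duty = €153,662.95 × 6% = €9,219.78. Over-quota duty = €296,719.95 × 13.5% = €40,057.19.
Line duty = €9,219.78 + €40,057.19 = €49,276.97.

€49,276.97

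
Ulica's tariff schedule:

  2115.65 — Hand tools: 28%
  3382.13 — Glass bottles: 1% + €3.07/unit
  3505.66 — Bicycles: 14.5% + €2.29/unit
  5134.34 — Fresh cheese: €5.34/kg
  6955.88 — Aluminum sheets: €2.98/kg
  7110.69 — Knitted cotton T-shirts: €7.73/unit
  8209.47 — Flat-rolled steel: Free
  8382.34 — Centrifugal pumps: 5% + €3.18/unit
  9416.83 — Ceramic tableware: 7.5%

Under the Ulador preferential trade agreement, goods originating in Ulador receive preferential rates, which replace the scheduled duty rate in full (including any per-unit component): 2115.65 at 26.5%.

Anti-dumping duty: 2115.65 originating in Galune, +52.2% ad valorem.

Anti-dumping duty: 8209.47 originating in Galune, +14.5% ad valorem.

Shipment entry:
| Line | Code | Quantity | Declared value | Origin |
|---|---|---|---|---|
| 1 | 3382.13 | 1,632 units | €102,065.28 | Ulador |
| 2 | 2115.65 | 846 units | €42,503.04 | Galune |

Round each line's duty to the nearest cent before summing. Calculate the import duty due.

€40,118.33

Line 1 (3382.13, Ulador, 1,632 units, €102,065.28):
Base rate for 3382.13 is 1% + €3.07/unit.
Origin Ulador is the FTA partner but 3382.13 is not on the preference list; base rate stands.
Duty = €102,065.28 × 1% + 1,632 × €3.07 = €6,030.89.
Line 2 (2115.65, Galune, 846 units, €42,503.04):
Base rate for 2115.65 is 28%.
2115.65 has an FTA preferential rate, but origin Galune is not Ulador; base rate stands.
Additional duty on 2115.65 from Galune: +52.2%. Applied ad valorem rate: 28% + 52.2% = 80.2%.
Duty = €42,503.04 × 80.2% = €34,087.44.
Total = €6,030.89 + €34,087.44 = €40,118.33.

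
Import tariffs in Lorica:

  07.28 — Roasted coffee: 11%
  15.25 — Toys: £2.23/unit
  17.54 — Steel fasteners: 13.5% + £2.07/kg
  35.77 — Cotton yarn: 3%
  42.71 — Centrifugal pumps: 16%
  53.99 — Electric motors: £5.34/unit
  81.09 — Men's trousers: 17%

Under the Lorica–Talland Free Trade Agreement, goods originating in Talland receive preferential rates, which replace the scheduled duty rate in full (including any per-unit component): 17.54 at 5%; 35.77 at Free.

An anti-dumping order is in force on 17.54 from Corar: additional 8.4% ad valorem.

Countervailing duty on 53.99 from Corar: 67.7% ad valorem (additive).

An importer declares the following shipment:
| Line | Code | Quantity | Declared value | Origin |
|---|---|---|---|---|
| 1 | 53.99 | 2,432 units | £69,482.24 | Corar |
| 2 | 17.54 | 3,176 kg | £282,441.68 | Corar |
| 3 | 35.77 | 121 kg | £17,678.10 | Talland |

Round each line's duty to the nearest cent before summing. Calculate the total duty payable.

£128,455.41

Line 1 (53.99, Corar, 2,432 units, £69,482.24):
Base rate for 53.99 is £5.34/unit.
Additional duty on 53.99 from Corar: +67.7% ad valorem. Applied ad valorem rate = 67.7%.
Duty = £69,482.24 × 67.7% + 2,432 × £5.34 = £60,026.36.
Line 2 (17.54, Corar, 3,176 kg, £282,441.68):
Base rate for 17.54 is 13.5% + £2.07/kg.
17.54 has an FTA preferential rate, but origin Corar is not Talland; base rate stands.
Additional duty on 17.54 from Corar: +8.4%. Applied ad valorem rate: 13.5% + 8.4% = 21.9%.
Duty = £282,441.68 × 21.9% + 3,176 × £2.07 = £68,429.05.
Line 3 (35.77, Talland, 121 kg, £17,678.10):
Base rate for 35.77 is 3%.
Origin Talland qualifies under the Lorica–Talland agreement and 35.77 is covered: preferential rate Free applies instead.
Duty = £17,678.10 × 0% = £0.00.
Total = £60,026.36 + £68,429.05 + £0.00 = £128,455.41.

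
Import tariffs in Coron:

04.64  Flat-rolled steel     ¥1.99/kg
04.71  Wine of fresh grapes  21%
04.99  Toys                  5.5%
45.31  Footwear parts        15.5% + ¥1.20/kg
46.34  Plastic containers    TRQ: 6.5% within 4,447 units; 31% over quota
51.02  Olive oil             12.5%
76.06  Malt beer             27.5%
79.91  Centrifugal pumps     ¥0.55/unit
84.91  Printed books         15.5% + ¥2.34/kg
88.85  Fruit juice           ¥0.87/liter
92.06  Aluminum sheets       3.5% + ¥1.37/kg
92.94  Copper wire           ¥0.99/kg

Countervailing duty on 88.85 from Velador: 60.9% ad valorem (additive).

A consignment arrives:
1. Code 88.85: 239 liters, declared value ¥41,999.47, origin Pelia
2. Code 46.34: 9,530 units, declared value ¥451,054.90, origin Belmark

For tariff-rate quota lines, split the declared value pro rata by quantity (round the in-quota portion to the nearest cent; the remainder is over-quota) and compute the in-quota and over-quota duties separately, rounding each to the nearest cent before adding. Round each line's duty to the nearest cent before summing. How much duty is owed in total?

¥88,468.20

Line 1 (88.85, Pelia, 239 liters, ¥41,999.47):
Base rate for 88.85 is ¥0.87/liter.
The additional-duty order on 88.85 targets Velador, not Pelia; it does not apply.
Duty = 239 × ¥0.87 = ¥207.93.
Line 2 (46.34, Belmark, 9,530 units, ¥451,054.90):
Code 46.34 is under a tariff-rate quota (threshold 4,447 units). In-quota: 4,447 units at 6.5%; over-quota: 5,083 units at 31%.
Pro-rata value split: in-quota = ¥451,054.90 × 4,447/9,530 = ¥210,476.51; over-quota = ¥451,054.90 − ¥210,476.51 = ¥240,578.39.
In-quota duty = ¥210,476.51 × 6.5% = ¥13,680.97. Over-quota duty = ¥240,578.39 × 31% = ¥74,579.30.
Line duty = ¥13,680.97 + ¥74,579.30 = ¥88,260.27.
Total = ¥207.93 + ¥88,260.27 = ¥88,468.20.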